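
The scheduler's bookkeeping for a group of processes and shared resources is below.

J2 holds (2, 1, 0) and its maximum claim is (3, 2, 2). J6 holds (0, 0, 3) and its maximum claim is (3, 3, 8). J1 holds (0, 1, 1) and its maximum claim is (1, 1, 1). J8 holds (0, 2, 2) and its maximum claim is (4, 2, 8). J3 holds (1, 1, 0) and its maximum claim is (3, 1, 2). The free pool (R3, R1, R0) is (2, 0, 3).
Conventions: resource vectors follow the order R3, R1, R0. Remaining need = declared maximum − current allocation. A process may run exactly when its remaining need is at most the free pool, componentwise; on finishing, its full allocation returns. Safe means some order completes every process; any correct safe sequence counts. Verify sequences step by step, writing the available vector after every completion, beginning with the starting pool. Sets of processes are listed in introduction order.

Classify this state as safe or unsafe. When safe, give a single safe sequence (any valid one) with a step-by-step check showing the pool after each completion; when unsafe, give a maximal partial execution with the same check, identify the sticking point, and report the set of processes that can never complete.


UNSAFE — no complete ordering exists.
Key observation: even finishing J3, J1, J2 leaves just (5, 3, 4) free — too little R0 for any of the remaining processes.
Going as far as possible: J3, J1, J2; after that, nothing fits. Check, step by step:
  pool = (2, 0, 3)
  J3: need (2, 0, 2) fits (2, 0, 3); releases (1, 1, 0), pool now (3, 1, 3)
  J1: need (1, 0, 0) fits (3, 1, 3); releases (0, 1, 1), pool now (3, 2, 4)
  J2: need (1, 1, 2) fits (3, 2, 4); releases (2, 1, 0), pool now (5, 3, 4)
  J6 still needs (3, 3, 5) but only (5, 3, 4) is free — short on R0
  J8 still needs (4, 0, 6) but only (5, 3, 4) is free — short on R0
Never able to finish: J6 and J8.


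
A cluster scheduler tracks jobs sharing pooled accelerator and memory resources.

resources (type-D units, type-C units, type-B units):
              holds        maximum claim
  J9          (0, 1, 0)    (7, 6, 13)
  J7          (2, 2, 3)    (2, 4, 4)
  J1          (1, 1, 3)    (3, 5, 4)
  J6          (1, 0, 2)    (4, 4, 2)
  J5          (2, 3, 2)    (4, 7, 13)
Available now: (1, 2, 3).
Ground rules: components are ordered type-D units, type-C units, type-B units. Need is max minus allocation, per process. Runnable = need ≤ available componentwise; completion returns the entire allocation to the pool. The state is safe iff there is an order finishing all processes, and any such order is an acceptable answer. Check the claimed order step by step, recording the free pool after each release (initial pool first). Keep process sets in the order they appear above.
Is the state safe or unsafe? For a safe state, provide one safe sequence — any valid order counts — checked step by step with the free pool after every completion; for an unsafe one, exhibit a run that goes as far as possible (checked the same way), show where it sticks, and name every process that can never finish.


SAFE — a valid safe sequence is J7, J6, J1, J5, J9.
Key observation: reading the order forward, J7 is the first process whose need (0, 2, 1) meets the free pool (1, 2, 3) exactly on a resource it requests.
Verifying each step:
  pool = (1, 2, 3)
  J7: need (0, 2, 1) fits (1, 2, 3); releases (2, 2, 3), pool now (3, 4, 6)
  J6: need (3, 4, 0) fits (3, 4, 6); releases (1, 0, 2), pool now (4, 4, 8)
  J1: need (2, 4, 1) fits (4, 4, 8); releases (1, 1, 3), pool now (5, 5, 11)
  J5: need (2, 4, 11) fits (5, 5, 11); releases (2, 3, 2), pool now (7, 8, 13)
  J9: need (7, 5, 13) fits (7, 8, 13); releases (0, 1, 0), pool now (7, 9, 13)


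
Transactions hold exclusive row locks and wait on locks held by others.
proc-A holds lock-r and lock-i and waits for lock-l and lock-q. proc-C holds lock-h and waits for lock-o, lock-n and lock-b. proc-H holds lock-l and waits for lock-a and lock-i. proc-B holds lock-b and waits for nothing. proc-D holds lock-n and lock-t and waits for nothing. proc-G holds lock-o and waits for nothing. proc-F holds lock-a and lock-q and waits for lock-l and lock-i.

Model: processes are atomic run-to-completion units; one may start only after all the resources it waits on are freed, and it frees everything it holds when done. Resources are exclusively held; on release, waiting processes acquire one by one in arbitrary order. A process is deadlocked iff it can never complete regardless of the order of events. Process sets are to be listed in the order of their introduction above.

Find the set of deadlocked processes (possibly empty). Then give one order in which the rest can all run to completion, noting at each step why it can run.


Deadlocked: proc-A, proc-H and proc-F.
Key observation: nobody on the ring proc-A -> proc-H -> proc-A can start until another member finishes, which never happens; proc-F is caught in further circular waits.
The rest can finish in the order proc-G, proc-B, proc-D, proc-C.
Verifying each step:
  proc-G waits on nothing -> runs at once and releases lock-o
  proc-B waits on nothing -> runs at once and releases lock-b
  proc-D waits on nothing -> runs at once and releases lock-n and lock-t
  run proc-C (all its waits — lock-o, lock-n and lock-b — are resolved); releases lock-h


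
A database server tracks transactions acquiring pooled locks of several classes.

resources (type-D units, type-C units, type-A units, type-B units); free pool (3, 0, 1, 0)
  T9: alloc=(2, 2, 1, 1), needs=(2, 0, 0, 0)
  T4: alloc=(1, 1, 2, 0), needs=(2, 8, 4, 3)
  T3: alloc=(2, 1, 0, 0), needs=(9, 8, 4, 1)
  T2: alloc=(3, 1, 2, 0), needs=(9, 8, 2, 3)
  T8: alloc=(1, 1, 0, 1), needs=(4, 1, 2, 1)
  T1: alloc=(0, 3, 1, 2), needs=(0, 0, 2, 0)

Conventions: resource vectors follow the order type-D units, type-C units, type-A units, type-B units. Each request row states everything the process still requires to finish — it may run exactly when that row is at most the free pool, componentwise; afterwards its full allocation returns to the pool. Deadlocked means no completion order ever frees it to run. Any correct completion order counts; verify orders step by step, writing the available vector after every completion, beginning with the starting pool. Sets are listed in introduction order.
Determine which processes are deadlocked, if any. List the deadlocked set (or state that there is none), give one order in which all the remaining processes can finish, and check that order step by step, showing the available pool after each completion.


Deadlocked: T4, T3 and T2.
Key observation: the pool after T9, T1, T8 is (6, 6, 3, 4); every surviving request exceeds it in type-C units, so progress ends there.
The rest can finish in the order T9, T1, T8. Check, step by step:
  pool = (3, 0, 1, 0)
  run T9 (needs (2, 0, 0, 0), free (3, 0, 1, 0)); after release of (2, 2, 1, 1) the pool is (5, 2, 2, 1)
  run T1 (needs (0, 0, 2, 0), free (5, 2, 2, 1)); after release of (0, 3, 1, 2) the pool is (5, 5, 3, 3)
  run T8 (needs (4, 1, 2, 1), free (5, 5, 3, 3)); after release of (1, 1, 0, 1) the pool is (6, 6, 3, 4)
The stuck group stays short no matter what:
  blocked: T4 wants (2, 8, 4, 3), pool (6, 6, 3, 4) — not enough type-C units and type-A units
  blocked: T3 wants (9, 8, 4, 1), pool (6, 6, 3, 4) — not enough type-D units, type-C units and type-A units
  blocked: T2 wants (9, 8, 2, 3), pool (6, 6, 3, 4) — not enough type-D units and type-C units


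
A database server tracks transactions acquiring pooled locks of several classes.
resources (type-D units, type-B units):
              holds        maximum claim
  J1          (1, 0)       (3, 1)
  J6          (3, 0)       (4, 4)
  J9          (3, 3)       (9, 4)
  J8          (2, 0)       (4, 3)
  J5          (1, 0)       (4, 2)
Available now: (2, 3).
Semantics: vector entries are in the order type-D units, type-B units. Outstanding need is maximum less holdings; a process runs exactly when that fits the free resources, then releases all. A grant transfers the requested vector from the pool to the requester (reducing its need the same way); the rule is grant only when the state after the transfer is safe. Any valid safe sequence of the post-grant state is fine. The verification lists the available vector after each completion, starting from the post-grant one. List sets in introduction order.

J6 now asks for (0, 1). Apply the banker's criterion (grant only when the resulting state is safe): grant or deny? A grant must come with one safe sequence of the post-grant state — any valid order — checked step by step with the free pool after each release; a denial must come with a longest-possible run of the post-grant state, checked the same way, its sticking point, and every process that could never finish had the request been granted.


DENY. Granting would leave the state unsafe.
Key observation: after J1, J5 the pool peaks at (4, 2), and each blocked process is short somewhere: J6 on type-B units; J9 on type-D units; J8 on type-B units.
On the post-grant state, J1, J5 is a maximal run — nothing extends it. Check, step by step:
  pool = (2, 2)
  J1: need (2, 1) fits (2, 2); releases (1, 0), pool now (3, 2)
  J5: need (3, 2) fits (3, 2); releases (1, 0), pool now (4, 2)
  J6 cannot run: need (1, 3) vs free (4, 2) (insufficient type-B units)
  J9 cannot run: need (6, 1) vs free (4, 2) (insufficient type-D units)
  J8 cannot run: need (2, 3) vs free (4, 2) (insufficient type-B units)
Post-grant, the permanently blocked set is J6, J9 and J8.


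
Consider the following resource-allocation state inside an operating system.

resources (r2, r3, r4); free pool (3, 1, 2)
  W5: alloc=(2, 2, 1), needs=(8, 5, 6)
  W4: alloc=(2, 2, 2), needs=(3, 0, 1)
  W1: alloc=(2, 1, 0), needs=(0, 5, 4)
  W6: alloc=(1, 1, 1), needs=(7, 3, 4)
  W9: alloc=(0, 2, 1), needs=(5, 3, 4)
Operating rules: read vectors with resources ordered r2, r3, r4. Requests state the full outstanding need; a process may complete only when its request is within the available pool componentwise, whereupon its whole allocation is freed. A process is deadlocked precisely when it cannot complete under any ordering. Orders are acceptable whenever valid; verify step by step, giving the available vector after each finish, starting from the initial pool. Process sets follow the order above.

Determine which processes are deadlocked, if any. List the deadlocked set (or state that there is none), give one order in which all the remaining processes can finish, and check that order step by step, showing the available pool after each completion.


The deadlocked set is empty.
Key observation: W4 can run right away; the returned allocation unlocks the remaining processes in turn.
A valid finishing order for the others: W4, W9, W1, W6, W5. Step-by-step check:
  pool = (3, 1, 2)
  W4 needs (3, 0, 1) <= (3, 1, 2) -> finishes; pool += (2, 2, 2) = (5, 3, 4)
  W9 needs (5, 3, 4) <= (5, 3, 4) -> finishes; pool += (0, 2, 1) = (5, 5, 5)
  W1 needs (0, 5, 4) <= (5, 5, 5) -> finishes; pool += (2, 1, 0) = (7, 6, 5)
  W6 needs (7, 3, 4) <= (7, 6, 5) -> finishes; pool += (1, 1, 1) = (8, 7, 6)
  W5 needs (8, 5, 6) <= (8, 7, 6) -> finishes; pool += (2, 2, 1) = (10, 9, 7)


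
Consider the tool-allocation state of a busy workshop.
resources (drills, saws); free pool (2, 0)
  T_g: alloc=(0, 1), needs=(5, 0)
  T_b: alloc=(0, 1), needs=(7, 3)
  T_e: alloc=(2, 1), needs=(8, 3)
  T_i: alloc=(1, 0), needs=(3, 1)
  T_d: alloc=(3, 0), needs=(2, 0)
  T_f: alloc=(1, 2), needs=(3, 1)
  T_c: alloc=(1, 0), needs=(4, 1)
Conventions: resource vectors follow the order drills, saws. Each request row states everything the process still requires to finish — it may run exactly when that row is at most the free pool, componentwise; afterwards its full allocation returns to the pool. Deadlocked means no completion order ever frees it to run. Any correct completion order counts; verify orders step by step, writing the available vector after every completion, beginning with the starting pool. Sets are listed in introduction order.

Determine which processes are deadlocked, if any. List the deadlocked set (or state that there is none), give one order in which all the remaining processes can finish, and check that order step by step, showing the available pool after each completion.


The deadlocked set is empty.
Key observation: beginning at T_d, releases accumulate fast enough that every process eventually fits.
One completion order for the rest: T_d, T_g, T_i, T_c, T_f, T_b, T_e. Step-by-step check:
  pool = (2, 0)
  run T_d (needs (2, 0), free (2, 0)); after release of (3, 0) the pool is (5, 0)
  run T_g (needs (5, 0), free (5, 0)); after release of (0, 1) the pool is (5, 1)
  run T_i (needs (3, 1), free (5, 1)); after release of (1, 0) the pool is (6, 1)
  run T_c (needs (4, 1), free (6, 1)); after release of (1, 0) the pool is (7, 1)
  run T_f (needs (3, 1), free (7, 1)); after release of (1, 2) the pool is (8, 3)
  run T_b (needs (7, 3), free (8, 3)); after release of (0, 1) the pool is (8, 4)
  run T_e (needs (8, 3), free (8, 4)); after release of (2, 1) the pool is (10, 5)


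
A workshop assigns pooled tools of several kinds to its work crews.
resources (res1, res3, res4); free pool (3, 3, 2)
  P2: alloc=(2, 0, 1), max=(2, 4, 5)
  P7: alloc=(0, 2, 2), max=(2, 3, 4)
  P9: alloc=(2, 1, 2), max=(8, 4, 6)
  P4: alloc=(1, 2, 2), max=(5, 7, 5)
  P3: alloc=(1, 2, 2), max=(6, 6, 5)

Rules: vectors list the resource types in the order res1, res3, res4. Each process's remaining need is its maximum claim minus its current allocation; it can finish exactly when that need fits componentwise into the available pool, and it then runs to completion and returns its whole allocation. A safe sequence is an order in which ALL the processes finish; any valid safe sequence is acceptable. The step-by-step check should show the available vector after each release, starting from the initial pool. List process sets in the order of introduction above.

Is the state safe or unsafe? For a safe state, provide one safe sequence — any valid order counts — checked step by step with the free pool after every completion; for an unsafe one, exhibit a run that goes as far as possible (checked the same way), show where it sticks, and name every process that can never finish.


The state is SAFE; one workable sequence: P7, P2, P4, P3, P9.
Key observation: P7 is the earliest step where a requested resource binds exactly: need (2, 1, 2), pool (3, 3, 2) at its turn.
Verifying each step:
  pool = (3, 3, 2)
  P7: need (2, 1, 2) fits (3, 3, 2); releases (0, 2, 2), pool now (3, 5, 4)
  P2: need (0, 4, 4) fits (3, 5, 4); releases (2, 0, 1), pool now (5, 5, 5)
  P4: need (4, 5, 3) fits (5, 5, 5); releases (1, 2, 2), pool now (6, 7, 7)
  P3: need (5, 4, 3) fits (6, 7, 7); releases (1, 2, 2), pool now (7, 9, 9)
  P9: need (6, 3, 4) fits (7, 9, 9); releases (2, 1, 2), pool now (9, 10, 11)


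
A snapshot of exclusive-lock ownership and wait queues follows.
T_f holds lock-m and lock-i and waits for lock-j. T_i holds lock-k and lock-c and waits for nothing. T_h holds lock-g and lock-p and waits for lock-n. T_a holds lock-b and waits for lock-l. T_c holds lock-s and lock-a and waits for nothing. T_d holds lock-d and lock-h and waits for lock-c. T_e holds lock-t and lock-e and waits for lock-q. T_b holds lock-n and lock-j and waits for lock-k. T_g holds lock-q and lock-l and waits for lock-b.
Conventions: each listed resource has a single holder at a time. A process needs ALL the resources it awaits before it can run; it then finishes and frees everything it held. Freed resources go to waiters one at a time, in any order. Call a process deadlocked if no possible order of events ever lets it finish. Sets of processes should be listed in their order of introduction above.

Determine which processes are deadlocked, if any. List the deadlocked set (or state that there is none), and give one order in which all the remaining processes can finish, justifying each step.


Deadlocked set: T_a, T_e and T_g.
Key observation: the cycle T_a -> T_g -> T_a can never break — each member waits on the next; T_e waits into the deadlock from upstream.
The rest can finish in the order T_i, T_b, T_f, T_c, T_d, T_h.
Verifying each step:
  run T_i (it waits on nothing); releases lock-k and lock-c
  T_b: everything it awaited (lock-k) is free; runs, freeing lock-n and lock-j
  T_f: everything it awaited (lock-j) is free; runs, freeing lock-m and lock-i
  run T_c (it waits on nothing); releases lock-s and lock-a
  T_d: everything it awaited (lock-c) is free; runs, freeing lock-d and lock-h
  T_h: everything it awaited (lock-n) is free; runs, freeing lock-g and lock-p


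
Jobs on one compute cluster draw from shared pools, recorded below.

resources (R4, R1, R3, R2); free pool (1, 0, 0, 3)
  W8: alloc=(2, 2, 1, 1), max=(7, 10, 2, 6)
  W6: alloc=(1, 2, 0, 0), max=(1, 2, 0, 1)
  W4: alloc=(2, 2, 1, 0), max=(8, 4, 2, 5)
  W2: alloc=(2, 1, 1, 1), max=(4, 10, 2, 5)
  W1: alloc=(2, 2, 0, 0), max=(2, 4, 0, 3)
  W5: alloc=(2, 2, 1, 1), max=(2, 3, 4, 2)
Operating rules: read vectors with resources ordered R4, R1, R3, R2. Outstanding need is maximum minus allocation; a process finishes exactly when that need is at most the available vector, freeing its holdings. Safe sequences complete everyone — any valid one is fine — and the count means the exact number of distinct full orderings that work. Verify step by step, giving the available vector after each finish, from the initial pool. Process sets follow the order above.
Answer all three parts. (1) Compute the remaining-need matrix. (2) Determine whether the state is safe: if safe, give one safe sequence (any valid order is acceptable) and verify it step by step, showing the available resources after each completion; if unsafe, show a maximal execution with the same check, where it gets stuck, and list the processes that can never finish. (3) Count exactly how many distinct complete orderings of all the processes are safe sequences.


(1) Need matrix, components ordered R4, R1, R3, R2:
  W8: (5, 8, 1, 5)
  W6: (0, 0, 0, 1)
  W4: (6, 2, 1, 5)
  W2: (2, 9, 1, 4)
  W1: (0, 2, 0, 3)
  W5: (0, 1, 3, 1)
(2) The state is UNSAFE.
Key observation: no order helps: past W6, W1, the free pool tops out at (4, 4, 0, 3), below what each blocked process needs in R3.
Going as far as possible: W6, W1; after that, nothing fits. Check, step by step:
  pool = (1, 0, 0, 3)
  W6: need (0, 0, 0, 1) fits (1, 0, 0, 3); releases (1, 2, 0, 0), pool now (2, 2, 0, 3)
  W1: need (0, 2, 0, 3) fits (2, 2, 0, 3); releases (2, 2, 0, 0), pool now (4, 4, 0, 3)
  W8 cannot run: need (5, 8, 1, 5) vs free (4, 4, 0, 3) (insufficient R4, R1, R3 and R2)
  W4 cannot run: need (6, 2, 1, 5) vs free (4, 4, 0, 3) (insufficient R4, R3 and R2)
  W2 cannot run: need (2, 9, 1, 4) vs free (4, 4, 0, 3) (insufficient R1, R3 and R2)
  W5 cannot run: need (0, 1, 3, 1) vs free (4, 4, 0, 3) (insufficient R3)
Permanently blocked: W8, W4, W2 and W5.
(3) Exactly 0 of the possible complete orderings are safe sequences.


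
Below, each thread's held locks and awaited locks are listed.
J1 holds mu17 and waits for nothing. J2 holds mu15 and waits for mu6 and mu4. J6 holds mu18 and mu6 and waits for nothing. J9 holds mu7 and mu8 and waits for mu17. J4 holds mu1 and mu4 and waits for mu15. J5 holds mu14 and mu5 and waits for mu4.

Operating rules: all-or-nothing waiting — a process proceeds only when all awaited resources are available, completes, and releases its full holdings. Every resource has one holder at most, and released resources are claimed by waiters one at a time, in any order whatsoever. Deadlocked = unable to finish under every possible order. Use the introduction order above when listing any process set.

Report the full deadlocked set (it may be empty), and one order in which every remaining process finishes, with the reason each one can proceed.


The deadlocked set is J2, J4 and J5.
Key observation: the knot is the closed ring of waits J2 -> J4 -> J2; J5 waits into the deadlock from upstream.
A valid finishing order for the others: J1, J9, J6.
Verifying each step:
  J1 waits on nothing -> runs at once and releases mu17
  J9: everything it awaited (mu17) is free; runs, freeing mu7 and mu8
  J6 waits on nothing -> runs at once and releases mu18 and mu6


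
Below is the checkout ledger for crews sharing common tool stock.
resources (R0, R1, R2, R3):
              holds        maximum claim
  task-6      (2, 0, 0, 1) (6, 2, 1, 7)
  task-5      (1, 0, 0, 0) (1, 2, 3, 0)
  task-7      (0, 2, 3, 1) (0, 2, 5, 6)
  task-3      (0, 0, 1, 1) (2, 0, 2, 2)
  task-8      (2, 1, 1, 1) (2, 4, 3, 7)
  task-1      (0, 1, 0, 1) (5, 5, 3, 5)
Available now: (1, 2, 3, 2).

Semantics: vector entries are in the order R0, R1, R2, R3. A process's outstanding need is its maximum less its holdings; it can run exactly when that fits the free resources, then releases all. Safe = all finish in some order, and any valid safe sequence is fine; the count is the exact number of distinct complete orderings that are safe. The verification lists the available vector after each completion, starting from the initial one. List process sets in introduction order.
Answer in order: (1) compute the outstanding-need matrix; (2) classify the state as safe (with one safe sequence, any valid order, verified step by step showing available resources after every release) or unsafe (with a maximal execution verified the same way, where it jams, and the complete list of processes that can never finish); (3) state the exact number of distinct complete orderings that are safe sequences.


(1) Outstanding need per process (order R0, R1, R2, R3):
  task-6: (4, 2, 1, 6)
  task-5: (0, 2, 3, 0)
  task-7: (0, 0, 2, 5)
  task-3: (2, 0, 1, 1)
  task-8: (0, 3, 2, 6)
  task-1: (5, 4, 3, 4)
(2) The state is UNSAFE.
Key observation: R3 is the bottleneck — with task-5, task-3 done the pool holds (2, 2, 4, 3), short of every remaining need.
Going as far as possible: task-5, task-3; after that, nothing fits. Check, step by step:
  pool = (1, 2, 3, 2)
  task-5 needs (0, 2, 3, 0) <= (1, 2, 3, 2) -> finishes; pool += (1, 0, 0, 0) = (2, 2, 3, 2)
  task-3 needs (2, 0, 1, 1) <= (2, 2, 3, 2) -> finishes; pool += (0, 0, 1, 1) = (2, 2, 4, 3)
  task-6 cannot run: need (4, 2, 1, 6) vs free (2, 2, 4, 3) (insufficient R0 and R3)
  task-7 cannot run: need (0, 0, 2, 5) vs free (2, 2, 4, 3) (insufficient R3)
  task-8 cannot run: need (0, 3, 2, 6) vs free (2, 2, 4, 3) (insufficient R1 and R3)
  task-1 cannot run: need (5, 4, 3, 4) vs free (2, 2, 4, 3) (insufficient R0, R1 and R3)
Permanently blocked: task-6, task-7, task-8 and task-1.
(3) The exact count: 0 of the possible complete orderings are safe sequences.


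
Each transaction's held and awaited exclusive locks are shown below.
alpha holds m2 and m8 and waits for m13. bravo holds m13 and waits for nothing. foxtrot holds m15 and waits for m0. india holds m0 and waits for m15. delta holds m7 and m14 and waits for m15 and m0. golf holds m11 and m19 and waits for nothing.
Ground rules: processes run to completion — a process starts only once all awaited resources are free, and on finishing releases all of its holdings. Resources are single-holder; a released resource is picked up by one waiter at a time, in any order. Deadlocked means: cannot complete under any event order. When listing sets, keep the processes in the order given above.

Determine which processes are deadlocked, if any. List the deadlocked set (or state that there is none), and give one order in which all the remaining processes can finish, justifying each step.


The deadlocked set is foxtrot, india and delta.
Key observation: nobody on the ring foxtrot -> india -> foxtrot can start until another member finishes, which never happens; delta waits into the deadlock from upstream.
A valid finishing order for the others: bravo, alpha, golf.
Check, step by step:
  bravo: no waits; runs immediately, freeing m13
  alpha waits on m13 — all released -> runs and releases m2 and m8
  golf: no waits; runs immediately, freeing m11 and m19


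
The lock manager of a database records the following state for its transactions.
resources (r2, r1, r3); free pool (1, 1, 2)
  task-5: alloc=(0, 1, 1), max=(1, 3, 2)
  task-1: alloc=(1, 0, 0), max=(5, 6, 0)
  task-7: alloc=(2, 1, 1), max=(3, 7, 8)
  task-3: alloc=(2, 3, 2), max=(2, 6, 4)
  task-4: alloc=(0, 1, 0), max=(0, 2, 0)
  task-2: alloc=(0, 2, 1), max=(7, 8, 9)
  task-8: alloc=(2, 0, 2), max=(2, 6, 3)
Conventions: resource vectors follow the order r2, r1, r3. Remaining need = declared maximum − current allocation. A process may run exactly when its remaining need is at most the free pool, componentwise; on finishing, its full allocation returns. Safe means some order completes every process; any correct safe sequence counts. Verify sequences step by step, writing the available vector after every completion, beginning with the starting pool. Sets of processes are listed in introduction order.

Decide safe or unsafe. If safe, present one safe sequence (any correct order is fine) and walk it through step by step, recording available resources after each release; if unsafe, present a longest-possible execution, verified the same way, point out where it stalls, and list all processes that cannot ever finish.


SAFE. One safe sequence: task-4, task-5, task-3, task-8, task-7, task-1, task-2.
Key observation: the order's first zero-slack moment is task-4 ((0, 1, 0) needed, (1, 1, 2) free — a requested resource with nothing to spare).
Walking it through:
  pool = (1, 1, 2)
  task-4 needs (0, 1, 0) <= (1, 1, 2) -> finishes; pool += (0, 1, 0) = (1, 2, 2)
  task-5 needs (1, 2, 1) <= (1, 2, 2) -> finishes; pool += (0, 1, 1) = (1, 3, 3)
  task-3 needs (0, 3, 2) <= (1, 3, 3) -> finishes; pool += (2, 3, 2) = (3, 6, 5)
  task-8 needs (0, 6, 1) <= (3, 6, 5) -> finishes; pool += (2, 0, 2) = (5, 6, 7)
  task-7 needs (1, 6, 7) <= (5, 6, 7) -> finishes; pool += (2, 1, 1) = (7, 7, 8)
  task-1 needs (4, 6, 0) <= (7, 7, 8) -> finishes; pool += (1, 0, 0) = (8, 7, 8)
  task-2 needs (7, 6, 8) <= (8, 7, 8) -> finishes; pool += (0, 2, 1) = (8, 9, 9)


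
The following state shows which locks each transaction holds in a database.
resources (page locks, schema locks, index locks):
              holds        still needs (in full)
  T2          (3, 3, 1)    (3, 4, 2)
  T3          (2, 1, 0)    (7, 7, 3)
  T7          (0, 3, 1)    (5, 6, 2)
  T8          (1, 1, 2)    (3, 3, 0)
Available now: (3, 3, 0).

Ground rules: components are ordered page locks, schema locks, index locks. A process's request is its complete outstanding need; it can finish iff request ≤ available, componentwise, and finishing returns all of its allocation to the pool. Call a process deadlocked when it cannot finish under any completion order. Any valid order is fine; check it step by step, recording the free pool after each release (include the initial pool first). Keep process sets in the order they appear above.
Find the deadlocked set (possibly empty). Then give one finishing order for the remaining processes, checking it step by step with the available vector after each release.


Nothing here is deadlocked.
Key observation: no deadlock: T8 fits now, and the freed resources carry the rest through.
The rest can finish in the order T8, T2, T7, T3. Step-by-step check:
  pool = (3, 3, 0)
  T8 needs (3, 3, 0) <= (3, 3, 0) -> finishes; pool += (1, 1, 2) = (4, 4, 2)
  T2 needs (3, 4, 2) <= (4, 4, 2) -> finishes; pool += (3, 3, 1) = (7, 7, 3)
  T7 needs (5, 6, 2) <= (7, 7, 3) -> finishes; pool += (0, 3, 1) = (7, 10, 4)
  T3 needs (7, 7, 3) <= (7, 10, 4) -> finishes; pool += (2, 1, 0) = (9, 11, 4)


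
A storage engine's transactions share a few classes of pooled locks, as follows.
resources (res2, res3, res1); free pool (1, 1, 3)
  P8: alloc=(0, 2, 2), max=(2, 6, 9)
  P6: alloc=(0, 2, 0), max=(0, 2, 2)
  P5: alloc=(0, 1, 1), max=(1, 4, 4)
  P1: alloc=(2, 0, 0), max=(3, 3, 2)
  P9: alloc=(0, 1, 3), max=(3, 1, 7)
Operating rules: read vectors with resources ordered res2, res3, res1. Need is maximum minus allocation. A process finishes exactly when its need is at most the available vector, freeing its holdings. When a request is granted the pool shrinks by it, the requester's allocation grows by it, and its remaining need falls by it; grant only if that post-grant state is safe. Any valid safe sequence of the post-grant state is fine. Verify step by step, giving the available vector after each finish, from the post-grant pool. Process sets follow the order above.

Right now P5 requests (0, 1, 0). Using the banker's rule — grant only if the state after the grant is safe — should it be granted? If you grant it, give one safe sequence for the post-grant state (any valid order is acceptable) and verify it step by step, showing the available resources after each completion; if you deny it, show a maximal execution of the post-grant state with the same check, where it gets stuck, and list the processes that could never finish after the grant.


GRANT: granting preserves safety; a valid post-grant sequence is P6, P5, P1, P9, P8.
Key observation: (1, 0, 3) free after granting still covers P6 first, and each release covers the next.
Step-by-step check of the post-grant state:
  pool = (1, 0, 3)
  run P6 (needs (0, 0, 2), free (1, 0, 3)); after release of (0, 2, 0) the pool is (1, 2, 3)
  run P5 (needs (1, 2, 3), free (1, 2, 3)); after release of (0, 2, 1) the pool is (1, 4, 4)
  run P1 (needs (1, 3, 2), free (1, 4, 4)); after release of (2, 0, 0) the pool is (3, 4, 4)
  run P9 (needs (3, 0, 4), free (3, 4, 4)); after release of (0, 1, 3) the pool is (3, 5, 7)
  run P8 (needs (2, 4, 7), free (3, 5, 7)); after release of (0, 2, 2) the pool is (3, 7, 9)


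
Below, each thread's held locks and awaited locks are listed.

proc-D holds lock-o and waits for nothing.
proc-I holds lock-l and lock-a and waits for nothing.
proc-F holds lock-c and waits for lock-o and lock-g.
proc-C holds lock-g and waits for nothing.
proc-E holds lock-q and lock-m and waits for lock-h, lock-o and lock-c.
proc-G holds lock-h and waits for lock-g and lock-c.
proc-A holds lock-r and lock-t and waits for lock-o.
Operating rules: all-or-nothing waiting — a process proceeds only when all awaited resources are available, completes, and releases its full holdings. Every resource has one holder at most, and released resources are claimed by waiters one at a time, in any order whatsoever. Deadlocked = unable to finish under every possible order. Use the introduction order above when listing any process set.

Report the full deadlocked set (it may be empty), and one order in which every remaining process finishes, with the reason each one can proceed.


No process is deadlocked.
Key observation: the waits form no ring: some process can always run, and its releases unblock the others one by one.
A valid finishing order for the others: proc-D, proc-C, proc-F, proc-A, proc-I, proc-G, proc-E.
Step-by-step check:
  proc-D waits on nothing -> runs at once and releases lock-o
  proc-C waits on nothing -> runs at once and releases lock-g
  proc-F: everything it awaited (lock-o and lock-g) is free; runs, freeing lock-c
  proc-A: everything it awaited (lock-o) is free; runs, freeing lock-r and lock-t
  proc-I waits on nothing -> runs at once and releases lock-l and lock-a
  proc-G: everything it awaited (lock-g and lock-c) is free; runs, freeing lock-h
  proc-E: everything it awaited (lock-h, lock-o and lock-c) is free; runs, freeing lock-q and lock-m


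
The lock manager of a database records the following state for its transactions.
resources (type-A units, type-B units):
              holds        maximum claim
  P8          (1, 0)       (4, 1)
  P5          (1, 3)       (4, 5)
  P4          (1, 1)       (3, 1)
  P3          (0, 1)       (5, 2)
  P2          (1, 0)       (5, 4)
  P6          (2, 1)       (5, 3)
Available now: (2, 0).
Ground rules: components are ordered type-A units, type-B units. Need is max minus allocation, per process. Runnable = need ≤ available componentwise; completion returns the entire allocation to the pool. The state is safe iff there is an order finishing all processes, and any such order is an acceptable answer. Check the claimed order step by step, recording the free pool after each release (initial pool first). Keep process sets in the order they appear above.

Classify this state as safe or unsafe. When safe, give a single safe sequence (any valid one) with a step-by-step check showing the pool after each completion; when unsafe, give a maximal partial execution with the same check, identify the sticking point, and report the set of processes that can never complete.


UNSAFE — no complete ordering exists.
Key observation: after P4, P8 the pool peaks at (4, 1), and each blocked process is short somewhere: P5 on type-B units; P3 on type-A units; P2 on type-B units; P6 on type-B units.
Going as far as possible: P4, P8; after that, nothing fits. Walking it through:
  pool = (2, 0)
  P4 needs (2, 0) <= (2, 0) -> finishes; pool += (1, 1) = (3, 1)
  P8 needs (3, 1) <= (3, 1) -> finishes; pool += (1, 0) = (4, 1)
  P5 cannot run: need (3, 2) vs free (4, 1) (insufficient type-B units)
  P3 cannot run: need (5, 1) vs free (4, 1) (insufficient type-A units)
  P2 cannot run: need (4, 4) vs free (4, 1) (insufficient type-B units)
  P6 cannot run: need (3, 2) vs free (4, 1) (insufficient type-B units)
Never able to finish: P5, P3, P2 and P6.


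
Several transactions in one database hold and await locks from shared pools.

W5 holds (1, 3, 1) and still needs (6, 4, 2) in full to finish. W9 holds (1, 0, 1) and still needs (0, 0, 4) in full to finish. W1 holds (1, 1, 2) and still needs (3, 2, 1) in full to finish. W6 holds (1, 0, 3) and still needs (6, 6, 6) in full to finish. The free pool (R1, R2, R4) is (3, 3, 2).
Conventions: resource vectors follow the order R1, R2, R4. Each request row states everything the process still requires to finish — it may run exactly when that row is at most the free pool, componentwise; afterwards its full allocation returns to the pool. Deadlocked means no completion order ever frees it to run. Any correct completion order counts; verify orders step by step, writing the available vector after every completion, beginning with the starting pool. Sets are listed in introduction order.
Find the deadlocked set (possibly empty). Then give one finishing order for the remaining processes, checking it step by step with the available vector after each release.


Deadlocked set: W5 and W6.
Key observation: the pool after W1, W9 is (5, 4, 5); every surviving request exceeds it in R1, so progress ends there.
The rest can finish in the order W1, W9. Walking it through:
  pool = (3, 3, 2)
  run W1 (needs (3, 2, 1), free (3, 3, 2)); after release of (1, 1, 2) the pool is (4, 4, 4)
  run W9 (needs (0, 0, 4), free (4, 4, 4)); after release of (1, 0, 1) the pool is (5, 4, 5)
None of the blocked processes ever fits:
  W5 still needs (6, 4, 2) but only (5, 4, 5) is free — short on R1
  W6 still needs (6, 6, 6) but only (5, 4, 5) is free — short on R1, R2 and R4


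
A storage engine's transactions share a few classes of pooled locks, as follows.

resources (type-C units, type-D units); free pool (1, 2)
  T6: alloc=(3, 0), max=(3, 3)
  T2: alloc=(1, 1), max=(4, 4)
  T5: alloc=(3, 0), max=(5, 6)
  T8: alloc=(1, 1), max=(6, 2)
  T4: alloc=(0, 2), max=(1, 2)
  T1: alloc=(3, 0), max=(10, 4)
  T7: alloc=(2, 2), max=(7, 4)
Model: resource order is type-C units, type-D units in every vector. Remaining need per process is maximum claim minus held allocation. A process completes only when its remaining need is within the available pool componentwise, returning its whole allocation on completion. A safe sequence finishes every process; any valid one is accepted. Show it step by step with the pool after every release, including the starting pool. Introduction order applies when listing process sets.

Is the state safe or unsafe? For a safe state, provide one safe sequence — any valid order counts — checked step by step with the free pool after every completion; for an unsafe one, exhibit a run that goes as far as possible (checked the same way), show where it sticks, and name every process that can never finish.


The state is SAFE; one workable sequence: T4, T6, T2, T7, T8, T1, T5.
Key observation: at T4 the run first touches a limit — (1, 0) against (1, 2), exact on a resource it actually requests.
Check, step by step:
  pool = (1, 2)
  T4 needs (1, 0) <= (1, 2) -> finishes; pool += (0, 2) = (1, 4)
  T6 needs (0, 3) <= (1, 4) -> finishes; pool += (3, 0) = (4, 4)
  T2 needs (3, 3) <= (4, 4) -> finishes; pool += (1, 1) = (5, 5)
  T7 needs (5, 2) <= (5, 5) -> finishes; pool += (2, 2) = (7, 7)
  T8 needs (5, 1) <= (7, 7) -> finishes; pool += (1, 1) = (8, 8)
  T1 needs (7, 4) <= (8, 8) -> finishes; pool += (3, 0) = (11, 8)
  T5 needs (2, 6) <= (11, 8) -> finishes; pool += (3, 0) = (14, 8)


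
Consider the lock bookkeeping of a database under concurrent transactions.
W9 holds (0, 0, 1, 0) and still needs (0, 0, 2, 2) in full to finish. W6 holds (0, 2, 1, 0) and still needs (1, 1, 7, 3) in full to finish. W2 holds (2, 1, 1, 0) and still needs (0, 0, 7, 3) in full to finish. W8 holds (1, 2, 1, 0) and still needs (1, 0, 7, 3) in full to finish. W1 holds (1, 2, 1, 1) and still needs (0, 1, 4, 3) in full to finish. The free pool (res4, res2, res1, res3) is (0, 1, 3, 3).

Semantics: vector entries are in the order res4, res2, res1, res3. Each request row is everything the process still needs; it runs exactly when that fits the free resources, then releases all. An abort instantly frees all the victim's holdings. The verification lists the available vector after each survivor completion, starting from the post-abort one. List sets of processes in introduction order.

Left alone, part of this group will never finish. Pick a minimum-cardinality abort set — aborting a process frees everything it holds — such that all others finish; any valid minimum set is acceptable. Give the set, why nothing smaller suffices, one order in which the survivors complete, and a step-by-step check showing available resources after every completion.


The answer: abort W2 and W8.
Key observation: before aborting W2 and W8, W6 was permanently blocked — no order could ever run it; afterwards it completes at step 3.
Why nothing smaller works — every single abort fails: W9 alone leaves W6 blocked (short on res1); W6 alone leaves W2 blocked (short on res1); W2 alone leaves W6 blocked (short on res1); W8 alone leaves W6 blocked (short on res1); W1 alone leaves W6 blocked (short on res1).
The survivors complete as W1, W9, W6. Verifying each step (starting from the post-abort pool):
  pool = (3, 4, 5, 3)
  run W1 (needs (0, 1, 4, 3), free (3, 4, 5, 3)); after release of (1, 2, 1, 1) the pool is (4, 6, 6, 4)
  run W9 (needs (0, 0, 2, 2), free (4, 6, 6, 4)); after release of (0, 0, 1, 0) the pool is (4, 6, 7, 4)
  run W6 (needs (1, 1, 7, 3), free (4, 6, 7, 4)); after release of (0, 2, 1, 0) the pool is (4, 8, 8, 4)


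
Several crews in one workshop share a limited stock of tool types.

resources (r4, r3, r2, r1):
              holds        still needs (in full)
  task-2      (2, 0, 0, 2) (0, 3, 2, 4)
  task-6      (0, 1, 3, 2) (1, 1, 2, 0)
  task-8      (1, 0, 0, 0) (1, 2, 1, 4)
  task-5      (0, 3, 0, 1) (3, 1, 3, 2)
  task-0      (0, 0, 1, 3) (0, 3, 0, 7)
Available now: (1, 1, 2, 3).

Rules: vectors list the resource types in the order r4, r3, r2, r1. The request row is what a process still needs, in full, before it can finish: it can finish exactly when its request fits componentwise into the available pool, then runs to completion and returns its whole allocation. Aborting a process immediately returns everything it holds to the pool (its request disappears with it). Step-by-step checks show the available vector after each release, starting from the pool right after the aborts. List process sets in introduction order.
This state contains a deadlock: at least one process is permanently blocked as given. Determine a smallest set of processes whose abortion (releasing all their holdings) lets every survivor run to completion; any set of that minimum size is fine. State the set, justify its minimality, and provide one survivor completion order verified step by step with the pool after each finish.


The answer: abort task-5.
Key observation: task-2 had no path to completion before; after the abort of task-5 ((0, 3, 0, 1) returned), step 2 is where it fits.
Why nothing smaller works: aborting no one leaves the state deadlocked as given.
The survivors complete as task-6, task-2, task-0, task-8. Check, step by step (starting from the post-abort pool):
  pool = (1, 4, 2, 4)
  run task-6 (needs (1, 1, 2, 0), free (1, 4, 2, 4)); after release of (0, 1, 3, 2) the pool is (1, 5, 5, 6)
  run task-2 (needs (0, 3, 2, 4), free (1, 5, 5, 6)); after release of (2, 0, 0, 2) the pool is (3, 5, 5, 8)
  run task-0 (needs (0, 3, 0, 7), free (3, 5, 5, 8)); after release of (0, 0, 1, 3) the pool is (3, 5, 6, 11)
  run task-8 (needs (1, 2, 1, 4), free (3, 5, 6, 11)); after release of (1, 0, 0, 0) the pool is (4, 5, 6, 11)
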